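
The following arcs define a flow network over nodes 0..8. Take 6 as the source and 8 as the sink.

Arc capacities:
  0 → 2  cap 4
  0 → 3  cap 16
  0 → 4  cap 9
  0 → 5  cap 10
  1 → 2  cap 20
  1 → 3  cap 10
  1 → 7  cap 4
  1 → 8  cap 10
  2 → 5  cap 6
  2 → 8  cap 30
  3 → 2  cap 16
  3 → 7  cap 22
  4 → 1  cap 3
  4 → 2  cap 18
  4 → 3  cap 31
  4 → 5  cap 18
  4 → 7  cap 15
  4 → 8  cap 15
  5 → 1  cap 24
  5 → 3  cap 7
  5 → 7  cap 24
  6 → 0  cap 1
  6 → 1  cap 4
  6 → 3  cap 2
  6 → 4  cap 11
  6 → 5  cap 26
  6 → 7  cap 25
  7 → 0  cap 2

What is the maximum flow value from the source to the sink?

augment #1: 6→1→8 bottleneck 4, total now 4
augment #2: 6→4→8 bottleneck 11, total now 15
augment #3: 6→0→2→8 bottleneck 1, total now 16
augment #4: 6→3→2→8 bottleneck 2, total now 18
augment #5: 6→5→1→8 bottleneck 6, total now 24
augment #6: 6→5→1→2→8 bottleneck 18, total now 42
augment #7: 6→5→3→2→8 bottleneck 2, total now 44
augment #8: 6→7→0→2→8 bottleneck 2, total now 46

Maximum flow value: 46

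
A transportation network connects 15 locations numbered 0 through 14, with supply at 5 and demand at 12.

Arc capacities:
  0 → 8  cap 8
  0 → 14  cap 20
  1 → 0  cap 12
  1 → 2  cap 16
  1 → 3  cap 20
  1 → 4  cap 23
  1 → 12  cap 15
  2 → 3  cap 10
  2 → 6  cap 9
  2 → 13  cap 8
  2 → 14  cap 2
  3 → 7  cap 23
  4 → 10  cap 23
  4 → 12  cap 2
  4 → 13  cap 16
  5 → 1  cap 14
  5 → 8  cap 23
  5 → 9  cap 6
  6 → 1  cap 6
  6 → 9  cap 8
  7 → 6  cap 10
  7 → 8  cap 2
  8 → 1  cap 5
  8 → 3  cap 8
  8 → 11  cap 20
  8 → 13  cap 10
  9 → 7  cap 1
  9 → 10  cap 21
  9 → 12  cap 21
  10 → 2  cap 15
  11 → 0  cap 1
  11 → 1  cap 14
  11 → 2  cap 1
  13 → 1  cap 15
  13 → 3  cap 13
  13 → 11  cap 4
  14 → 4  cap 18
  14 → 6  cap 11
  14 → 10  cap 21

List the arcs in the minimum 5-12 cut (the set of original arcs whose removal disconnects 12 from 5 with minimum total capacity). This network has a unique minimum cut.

Min-cut arcs: {(1,12), (4,12), (5,9), (6,9)} (total capacity 31)

augment #1: 5→1→12 push 14
augment #2: 5→9→12 push 6
augment #3: 5→8→1→12 push 1
augment #4: 5→8→1→4→12 push 2
augment #5: 5→8→1→2→6→9→12 push 2
augment #6: 5→8→3→7→6→9→12 push 6
max flow = 31; residual-reachable set from 5 gives S-side
cut edges (S→T): {(1,12), (4,12), (5,9), (6,9)} total cap 31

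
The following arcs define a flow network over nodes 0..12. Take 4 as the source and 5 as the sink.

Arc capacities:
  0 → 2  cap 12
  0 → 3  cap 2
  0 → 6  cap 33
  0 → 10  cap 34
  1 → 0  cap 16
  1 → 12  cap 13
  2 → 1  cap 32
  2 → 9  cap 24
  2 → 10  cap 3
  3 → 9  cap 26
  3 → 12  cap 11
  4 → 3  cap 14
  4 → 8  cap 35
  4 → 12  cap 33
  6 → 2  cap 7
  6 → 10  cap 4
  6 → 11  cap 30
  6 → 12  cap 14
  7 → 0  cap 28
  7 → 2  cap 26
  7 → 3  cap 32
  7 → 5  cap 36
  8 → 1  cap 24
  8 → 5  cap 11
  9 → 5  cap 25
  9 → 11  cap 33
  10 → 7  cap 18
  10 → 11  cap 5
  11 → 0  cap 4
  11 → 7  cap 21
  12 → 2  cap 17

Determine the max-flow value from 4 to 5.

augment #1: 4→8→5 bottleneck 11, total now 11
augment #2: 4→3→9→5 bottleneck 14, total now 25
augment #3: 4→12→2→9→5 bottleneck 11, total now 36
augment #4: 4→12→2→10→7→5 bottleneck 3, total now 39
augment #5: 4→8→1→0→10→7→5 bottleneck 15, total now 54
augment #6: 4→12→2→9→11→7→5 bottleneck 3, total now 57
augment #7: 4→8→1→0→6→11→7→5 bottleneck 1, total now 58

Maximum flow value: 58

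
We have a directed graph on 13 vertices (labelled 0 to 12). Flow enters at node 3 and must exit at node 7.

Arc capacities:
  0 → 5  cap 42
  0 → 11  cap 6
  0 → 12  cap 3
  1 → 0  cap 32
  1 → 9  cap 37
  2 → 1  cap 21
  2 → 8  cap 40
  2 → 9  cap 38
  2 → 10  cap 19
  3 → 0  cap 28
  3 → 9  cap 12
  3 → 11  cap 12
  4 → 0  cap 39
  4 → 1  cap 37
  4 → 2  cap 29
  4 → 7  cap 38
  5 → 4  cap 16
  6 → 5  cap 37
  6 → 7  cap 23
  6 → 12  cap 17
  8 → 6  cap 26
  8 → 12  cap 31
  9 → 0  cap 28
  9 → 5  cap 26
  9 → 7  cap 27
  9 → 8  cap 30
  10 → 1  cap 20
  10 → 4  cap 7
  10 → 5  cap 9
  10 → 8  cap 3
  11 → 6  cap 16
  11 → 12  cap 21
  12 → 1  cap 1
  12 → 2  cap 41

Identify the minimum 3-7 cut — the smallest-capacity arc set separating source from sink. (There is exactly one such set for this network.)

Min-cut arcs: {(0,11), (0,12), (3,9), (3,11), (5,4)} (total capacity 49)

augment #1: 3→9→7 push 12
augment #2: 3→11→6→7 push 12
augment #3: 3→0→5→4→7 push 16
augment #4: 3→0→11→6→7 push 4
augment #5: 3→0→12→1→9→7 push 1
augment #6: 3→0→12→2→9→7 push 2
augment #7: 3→0→11→12→2→9→7 push 2
max flow = 49; residual-reachable set from 3 gives S-side
cut edges (S→T): {(0,11), (0,12), (3,9), (3,11), (5,4)} total cap 49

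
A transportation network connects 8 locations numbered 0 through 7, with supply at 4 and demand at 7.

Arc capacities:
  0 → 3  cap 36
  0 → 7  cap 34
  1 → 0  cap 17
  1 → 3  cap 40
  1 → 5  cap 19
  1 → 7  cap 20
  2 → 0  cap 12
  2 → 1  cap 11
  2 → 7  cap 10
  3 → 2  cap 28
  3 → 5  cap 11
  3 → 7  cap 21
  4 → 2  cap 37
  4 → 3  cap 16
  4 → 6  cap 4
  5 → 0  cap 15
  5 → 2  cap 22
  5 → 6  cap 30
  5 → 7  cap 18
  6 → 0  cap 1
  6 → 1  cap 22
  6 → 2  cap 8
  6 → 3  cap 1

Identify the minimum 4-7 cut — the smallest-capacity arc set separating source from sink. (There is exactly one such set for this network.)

Min-cut arcs: {(2,0), (2,1), (2,7), (4,3), (4,6)} (total capacity 53)

augment #1: 4→2→7 push 10
augment #2: 4→3→7 push 16
augment #3: 4→2→0→7 push 12
augment #4: 4→2→1→7 push 11
augment #5: 4→6→0→7 push 1
augment #6: 4→6→1→7 push 3
max flow = 53; residual-reachable set from 4 gives S-side
cut edges (S→T): {(2,0), (2,1), (2,7), (4,3), (4,6)} total cap 53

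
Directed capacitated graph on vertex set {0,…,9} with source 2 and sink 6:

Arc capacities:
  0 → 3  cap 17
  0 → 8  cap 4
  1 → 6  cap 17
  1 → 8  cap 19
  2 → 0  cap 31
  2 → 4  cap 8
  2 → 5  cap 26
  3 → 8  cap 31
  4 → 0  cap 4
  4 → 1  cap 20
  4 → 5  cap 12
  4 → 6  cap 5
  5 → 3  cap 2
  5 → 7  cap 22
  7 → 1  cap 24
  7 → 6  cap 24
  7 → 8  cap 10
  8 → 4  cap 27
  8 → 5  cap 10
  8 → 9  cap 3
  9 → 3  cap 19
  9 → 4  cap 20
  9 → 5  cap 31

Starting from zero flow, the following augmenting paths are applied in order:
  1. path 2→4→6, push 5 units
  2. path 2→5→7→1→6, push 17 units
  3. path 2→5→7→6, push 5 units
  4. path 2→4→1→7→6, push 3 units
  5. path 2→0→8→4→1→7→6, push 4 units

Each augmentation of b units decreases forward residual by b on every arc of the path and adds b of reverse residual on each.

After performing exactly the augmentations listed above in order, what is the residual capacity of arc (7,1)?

Residual capacity of (7,1): 14

after path 1 (2→4→6, push 5): res(7,1)=24
after path 2 (2→5→7→1→6, push 17): res(7,1)=7
after path 3 (2→5→7→6, push 5): res(7,1)=7
after path 4 (2→4→1→7→6, push 3): res(7,1)=10
after path 5 (2→0→8→4→1→7→6, push 4): res(7,1)=14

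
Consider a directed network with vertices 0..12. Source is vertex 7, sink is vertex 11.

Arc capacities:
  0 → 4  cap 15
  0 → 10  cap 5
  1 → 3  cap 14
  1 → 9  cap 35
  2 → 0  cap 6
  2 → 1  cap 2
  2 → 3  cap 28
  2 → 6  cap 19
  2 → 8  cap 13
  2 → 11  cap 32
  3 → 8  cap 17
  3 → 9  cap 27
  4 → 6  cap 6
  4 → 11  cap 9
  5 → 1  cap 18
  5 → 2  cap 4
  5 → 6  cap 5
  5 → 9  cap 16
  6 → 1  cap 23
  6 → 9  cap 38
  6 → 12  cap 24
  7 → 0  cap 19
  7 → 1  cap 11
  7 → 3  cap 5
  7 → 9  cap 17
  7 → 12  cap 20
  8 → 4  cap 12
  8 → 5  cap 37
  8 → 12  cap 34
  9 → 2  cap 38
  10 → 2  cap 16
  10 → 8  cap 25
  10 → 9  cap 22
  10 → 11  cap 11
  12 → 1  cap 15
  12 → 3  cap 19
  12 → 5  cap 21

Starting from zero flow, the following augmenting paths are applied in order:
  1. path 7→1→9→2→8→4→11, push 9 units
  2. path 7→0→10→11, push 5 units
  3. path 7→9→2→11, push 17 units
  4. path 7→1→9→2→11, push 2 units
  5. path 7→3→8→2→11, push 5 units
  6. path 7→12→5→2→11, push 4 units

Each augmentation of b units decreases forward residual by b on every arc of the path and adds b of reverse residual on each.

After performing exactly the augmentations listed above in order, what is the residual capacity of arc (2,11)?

after path 1 (7→1→9→2→8→4→11, push 9): res(2,11)=32
after path 2 (7→0→10→11, push 5): res(2,11)=32
after path 3 (7→9→2→11, push 17): res(2,11)=15
after path 4 (7→1→9→2→11, push 2): res(2,11)=13
after path 5 (7→3→8→2→11, push 5): res(2,11)=8
after path 6 (7→12→5→2→11, push 4): res(2,11)=4

Residual capacity of (2,11): 4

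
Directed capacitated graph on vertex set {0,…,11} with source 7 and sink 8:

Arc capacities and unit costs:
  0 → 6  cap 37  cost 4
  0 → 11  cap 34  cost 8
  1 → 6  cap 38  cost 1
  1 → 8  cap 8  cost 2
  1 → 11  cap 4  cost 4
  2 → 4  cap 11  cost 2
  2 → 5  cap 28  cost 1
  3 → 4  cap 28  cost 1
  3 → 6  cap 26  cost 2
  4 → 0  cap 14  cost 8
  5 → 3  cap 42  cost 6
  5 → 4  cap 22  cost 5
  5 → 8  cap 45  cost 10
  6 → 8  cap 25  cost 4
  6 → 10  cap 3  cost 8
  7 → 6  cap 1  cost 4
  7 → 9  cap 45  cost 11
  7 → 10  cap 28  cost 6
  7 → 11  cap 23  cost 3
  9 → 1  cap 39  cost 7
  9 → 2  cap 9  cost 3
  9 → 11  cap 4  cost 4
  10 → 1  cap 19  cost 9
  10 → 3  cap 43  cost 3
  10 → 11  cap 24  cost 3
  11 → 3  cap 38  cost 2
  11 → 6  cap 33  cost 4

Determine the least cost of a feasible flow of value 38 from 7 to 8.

Minimum cost for 38 units: 537

shortest-cost path #1: 7→6→8 push 1 @ unit cost 8 (adds 8)
shortest-cost path #2: 7→11→6→8 push 23 @ unit cost 11 (adds 253)
shortest-cost path #3: 7→10→3→6→8 push 1 @ unit cost 15 (adds 15)
shortest-cost path #4: 7→10→1→8 push 8 @ unit cost 17 (adds 136)
shortest-cost path #5: 7→9→2→5→8 push 5 @ unit cost 25 (adds 125)
total cost = 537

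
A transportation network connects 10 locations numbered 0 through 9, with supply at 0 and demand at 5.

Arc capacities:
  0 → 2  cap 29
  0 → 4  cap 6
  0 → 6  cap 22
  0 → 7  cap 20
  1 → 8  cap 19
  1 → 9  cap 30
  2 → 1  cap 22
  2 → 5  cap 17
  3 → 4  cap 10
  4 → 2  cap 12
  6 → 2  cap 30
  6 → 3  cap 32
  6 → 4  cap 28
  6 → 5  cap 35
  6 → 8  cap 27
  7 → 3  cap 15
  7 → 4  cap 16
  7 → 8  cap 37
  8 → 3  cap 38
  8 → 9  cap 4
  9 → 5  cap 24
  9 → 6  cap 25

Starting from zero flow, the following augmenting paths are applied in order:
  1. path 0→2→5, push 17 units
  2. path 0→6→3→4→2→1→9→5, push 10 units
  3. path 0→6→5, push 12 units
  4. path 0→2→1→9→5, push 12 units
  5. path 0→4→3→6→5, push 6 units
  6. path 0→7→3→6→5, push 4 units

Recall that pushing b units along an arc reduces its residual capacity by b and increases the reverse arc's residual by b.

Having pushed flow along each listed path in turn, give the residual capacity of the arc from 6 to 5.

Residual capacity of (6,5): 13

after path 1 (0→2→5, push 17): res(6,5)=35
after path 2 (0→6→3→4→2→1→9→5, push 10): res(6,5)=35
after path 3 (0→6→5, push 12): res(6,5)=23
after path 4 (0→2→1→9→5, push 12): res(6,5)=23
after path 5 (0→4→3→6→5, push 6): res(6,5)=17
after path 6 (0→7→3→6→5, push 4): res(6,5)=13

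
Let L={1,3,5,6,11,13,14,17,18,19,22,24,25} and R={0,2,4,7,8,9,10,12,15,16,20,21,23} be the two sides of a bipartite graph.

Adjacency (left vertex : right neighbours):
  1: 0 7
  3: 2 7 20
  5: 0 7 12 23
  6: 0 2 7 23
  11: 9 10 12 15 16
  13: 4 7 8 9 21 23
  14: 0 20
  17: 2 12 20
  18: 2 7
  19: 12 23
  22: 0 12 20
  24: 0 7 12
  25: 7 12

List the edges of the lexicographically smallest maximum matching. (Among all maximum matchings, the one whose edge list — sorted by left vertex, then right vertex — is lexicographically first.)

Lex-smallest maximum matching: {(1,0), (3,2), (5,7), (6,23), (11,9), (13,4), (14,20), (17,12)}

|M| = 8 (so the lex-smallest maximum matching has 8 edges)
process left vertices in ascending order; for each, take the smallest-labelled available neighbour that still permits 8 edges overall, or leave it unmatched if none does
lex-smallest matching: {1-0, 3-2, 5-7, 6-23, 11-9, 13-4, 14-20, 17-12}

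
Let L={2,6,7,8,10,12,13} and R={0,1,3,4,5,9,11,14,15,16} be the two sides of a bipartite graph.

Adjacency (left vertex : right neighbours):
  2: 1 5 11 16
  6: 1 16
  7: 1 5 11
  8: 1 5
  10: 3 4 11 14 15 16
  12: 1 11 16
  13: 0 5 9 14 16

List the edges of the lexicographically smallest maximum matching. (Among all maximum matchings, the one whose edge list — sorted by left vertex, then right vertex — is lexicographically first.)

Lex-smallest maximum matching: {(2,1), (6,16), (7,5), (10,3), (12,11), (13,0)}

|M| = 6 (so the lex-smallest maximum matching has 6 edges)
process left vertices in ascending order; for each, take the smallest-labelled available neighbour that still permits 6 edges overall, or leave it unmatched if none does
lex-smallest matching: {2-1, 6-16, 7-5, 10-3, 12-11, 13-0}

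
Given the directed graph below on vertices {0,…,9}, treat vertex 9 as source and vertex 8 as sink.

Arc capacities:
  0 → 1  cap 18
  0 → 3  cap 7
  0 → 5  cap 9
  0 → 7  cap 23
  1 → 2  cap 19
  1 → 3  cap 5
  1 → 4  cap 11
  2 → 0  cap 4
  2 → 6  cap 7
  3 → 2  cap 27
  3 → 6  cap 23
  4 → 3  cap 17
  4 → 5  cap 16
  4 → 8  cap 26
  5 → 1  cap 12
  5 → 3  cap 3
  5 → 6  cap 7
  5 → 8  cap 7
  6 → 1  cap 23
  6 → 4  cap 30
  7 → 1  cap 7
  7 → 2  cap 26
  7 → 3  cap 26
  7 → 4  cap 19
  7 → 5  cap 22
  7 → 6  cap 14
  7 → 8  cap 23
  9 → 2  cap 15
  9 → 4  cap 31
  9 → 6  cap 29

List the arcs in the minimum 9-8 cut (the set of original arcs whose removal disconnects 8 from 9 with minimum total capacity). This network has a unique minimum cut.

Min-cut arcs: {(2,0), (4,8), (5,8)} (total capacity 37)

augment #1: 9→4→8 push 26
augment #2: 9→4→5→8 push 5
augment #3: 9→2→0→5→8 push 2
augment #4: 9→2→0→7→8 push 2
augment #5: 9→6→4→5→0→7→8 push 2
max flow = 37; residual-reachable set from 9 gives S-side
cut edges (S→T): {(2,0), (4,8), (5,8)} total cap 37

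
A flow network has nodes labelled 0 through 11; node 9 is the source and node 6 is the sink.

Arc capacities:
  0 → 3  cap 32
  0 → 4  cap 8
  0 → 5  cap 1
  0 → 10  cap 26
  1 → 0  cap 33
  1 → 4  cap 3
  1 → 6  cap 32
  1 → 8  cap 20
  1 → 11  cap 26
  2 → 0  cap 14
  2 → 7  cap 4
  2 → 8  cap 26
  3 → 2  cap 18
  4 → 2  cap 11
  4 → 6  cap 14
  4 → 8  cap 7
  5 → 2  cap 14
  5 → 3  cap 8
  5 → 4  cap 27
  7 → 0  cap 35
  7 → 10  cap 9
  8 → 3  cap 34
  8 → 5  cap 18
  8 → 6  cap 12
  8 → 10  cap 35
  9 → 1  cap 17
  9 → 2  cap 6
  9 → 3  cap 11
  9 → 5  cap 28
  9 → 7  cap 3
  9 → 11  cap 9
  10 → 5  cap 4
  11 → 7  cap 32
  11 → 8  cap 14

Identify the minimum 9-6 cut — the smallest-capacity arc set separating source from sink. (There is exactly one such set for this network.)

Min-cut arcs: {(4,6), (8,6), (9,1)} (total capacity 43)

augment #1: 9→1→6 push 17
augment #2: 9→2→8→6 push 6
augment #3: 9→5→4→6 push 14
augment #4: 9→11→8→6 push 6
max flow = 43; residual-reachable set from 9 gives S-side
cut edges (S→T): {(4,6), (8,6), (9,1)} total cap 43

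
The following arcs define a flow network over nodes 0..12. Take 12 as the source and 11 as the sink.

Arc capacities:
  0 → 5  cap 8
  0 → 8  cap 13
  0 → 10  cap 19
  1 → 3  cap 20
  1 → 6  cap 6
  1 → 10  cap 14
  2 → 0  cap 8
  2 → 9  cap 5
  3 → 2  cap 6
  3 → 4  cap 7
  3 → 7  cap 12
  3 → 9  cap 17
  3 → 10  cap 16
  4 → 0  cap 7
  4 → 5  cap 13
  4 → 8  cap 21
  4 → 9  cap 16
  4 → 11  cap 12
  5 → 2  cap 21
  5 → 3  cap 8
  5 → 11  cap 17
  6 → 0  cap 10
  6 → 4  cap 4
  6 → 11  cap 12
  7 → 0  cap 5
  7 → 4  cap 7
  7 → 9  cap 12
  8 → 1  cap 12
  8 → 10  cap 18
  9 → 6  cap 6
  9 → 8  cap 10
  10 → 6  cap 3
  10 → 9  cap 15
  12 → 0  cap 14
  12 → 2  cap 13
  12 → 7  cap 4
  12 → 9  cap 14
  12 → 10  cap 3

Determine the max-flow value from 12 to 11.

Maximum flow value: 33

augment #1: 12→0→5→11 bottleneck 8, total now 8
augment #2: 12→7→4→11 bottleneck 4, total now 12
augment #3: 12→9→6→11 bottleneck 6, total now 18
augment #4: 12→10→6→11 bottleneck 3, total now 21
augment #5: 12→0→8→1→6→11 bottleneck 3, total now 24
augment #6: 12→0→8→1→3→4→11 bottleneck 3, total now 27
augment #7: 12→9→8→1→3→4→11 bottleneck 4, total now 31
augment #8: 12→9→8→1→6→4→11 bottleneck 1, total now 32
augment #9: 12→9→8→1→6→4→5→11 bottleneck 1, total now 33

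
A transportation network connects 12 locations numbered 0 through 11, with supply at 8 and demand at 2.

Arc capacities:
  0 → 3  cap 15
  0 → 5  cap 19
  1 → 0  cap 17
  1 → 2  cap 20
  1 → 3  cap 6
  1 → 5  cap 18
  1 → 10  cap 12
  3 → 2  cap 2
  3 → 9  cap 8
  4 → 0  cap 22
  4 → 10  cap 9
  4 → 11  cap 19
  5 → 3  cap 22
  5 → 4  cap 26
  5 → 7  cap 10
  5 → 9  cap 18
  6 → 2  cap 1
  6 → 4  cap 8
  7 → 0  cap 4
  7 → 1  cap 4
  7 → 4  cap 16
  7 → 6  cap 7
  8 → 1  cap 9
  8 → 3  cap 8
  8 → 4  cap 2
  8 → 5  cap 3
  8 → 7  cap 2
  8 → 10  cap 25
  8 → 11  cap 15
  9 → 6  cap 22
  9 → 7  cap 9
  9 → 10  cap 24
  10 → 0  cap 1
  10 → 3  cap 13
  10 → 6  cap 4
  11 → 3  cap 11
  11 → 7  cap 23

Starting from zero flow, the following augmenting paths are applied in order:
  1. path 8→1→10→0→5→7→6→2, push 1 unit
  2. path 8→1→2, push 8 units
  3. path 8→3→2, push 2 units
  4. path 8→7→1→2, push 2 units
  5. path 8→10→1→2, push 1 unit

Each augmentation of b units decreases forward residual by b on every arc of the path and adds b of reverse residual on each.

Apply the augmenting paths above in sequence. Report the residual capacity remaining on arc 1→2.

Residual capacity of (1,2): 9

after path 1 (8→1→10→0→5→7→6→2, push 1): res(1,2)=20
after path 2 (8→1→2, push 8): res(1,2)=12
after path 3 (8→3→2, push 2): res(1,2)=12
after path 4 (8→7→1→2, push 2): res(1,2)=10
after path 5 (8→10→1→2, push 1): res(1,2)=9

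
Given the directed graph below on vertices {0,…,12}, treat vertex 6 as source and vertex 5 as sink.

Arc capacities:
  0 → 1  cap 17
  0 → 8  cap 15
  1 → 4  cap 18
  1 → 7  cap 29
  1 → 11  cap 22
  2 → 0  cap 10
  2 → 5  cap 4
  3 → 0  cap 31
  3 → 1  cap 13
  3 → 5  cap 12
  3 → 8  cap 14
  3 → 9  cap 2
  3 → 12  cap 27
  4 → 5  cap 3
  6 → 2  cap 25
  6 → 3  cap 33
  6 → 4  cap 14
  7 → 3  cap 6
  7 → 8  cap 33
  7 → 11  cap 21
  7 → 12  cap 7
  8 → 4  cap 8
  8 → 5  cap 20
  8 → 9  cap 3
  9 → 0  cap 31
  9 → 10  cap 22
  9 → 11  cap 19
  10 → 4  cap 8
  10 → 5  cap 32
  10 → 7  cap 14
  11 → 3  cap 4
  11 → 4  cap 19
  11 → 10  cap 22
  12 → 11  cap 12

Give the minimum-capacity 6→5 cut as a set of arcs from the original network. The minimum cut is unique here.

augment #1: 6→2→5 push 4
augment #2: 6→3→5 push 12
augment #3: 6→4→5 push 3
augment #4: 6→3→8→5 push 14
augment #5: 6→2→0→8→5 push 6
augment #6: 6→3→9→10→5 push 2
augment #7: 6→3→1→11→10→5 push 5
augment #8: 6→2→0→1→11→10→5 push 4
max flow = 50; residual-reachable set from 6 gives S-side
cut edges (S→T): {(2,0), (2,5), (4,5), (6,3)} total cap 50

Min-cut arcs: {(2,0), (2,5), (4,5), (6,3)} (total capacity 50)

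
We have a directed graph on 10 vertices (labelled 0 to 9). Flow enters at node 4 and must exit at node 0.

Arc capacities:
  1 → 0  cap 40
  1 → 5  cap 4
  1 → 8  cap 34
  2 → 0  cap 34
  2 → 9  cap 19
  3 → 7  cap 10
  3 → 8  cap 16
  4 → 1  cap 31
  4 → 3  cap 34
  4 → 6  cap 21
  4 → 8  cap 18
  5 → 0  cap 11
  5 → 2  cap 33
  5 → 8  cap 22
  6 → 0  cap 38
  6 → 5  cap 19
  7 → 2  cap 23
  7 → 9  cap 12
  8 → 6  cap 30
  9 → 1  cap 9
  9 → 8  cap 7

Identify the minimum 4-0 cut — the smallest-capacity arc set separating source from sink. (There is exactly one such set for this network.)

Min-cut arcs: {(3,7), (4,1), (4,6), (8,6)} (total capacity 92)

augment #1: 4→1→0 push 31
augment #2: 4→6→0 push 21
augment #3: 4→8→6→0 push 17
augment #4: 4→3→7→2→0 push 10
augment #5: 4→8→6→5→0 push 1
augment #6: 4→3→8→6→5→0 push 10
augment #7: 4→3→8→6→5→2→0 push 2
max flow = 92; residual-reachable set from 4 gives S-side
cut edges (S→T): {(3,7), (4,1), (4,6), (8,6)} total cap 92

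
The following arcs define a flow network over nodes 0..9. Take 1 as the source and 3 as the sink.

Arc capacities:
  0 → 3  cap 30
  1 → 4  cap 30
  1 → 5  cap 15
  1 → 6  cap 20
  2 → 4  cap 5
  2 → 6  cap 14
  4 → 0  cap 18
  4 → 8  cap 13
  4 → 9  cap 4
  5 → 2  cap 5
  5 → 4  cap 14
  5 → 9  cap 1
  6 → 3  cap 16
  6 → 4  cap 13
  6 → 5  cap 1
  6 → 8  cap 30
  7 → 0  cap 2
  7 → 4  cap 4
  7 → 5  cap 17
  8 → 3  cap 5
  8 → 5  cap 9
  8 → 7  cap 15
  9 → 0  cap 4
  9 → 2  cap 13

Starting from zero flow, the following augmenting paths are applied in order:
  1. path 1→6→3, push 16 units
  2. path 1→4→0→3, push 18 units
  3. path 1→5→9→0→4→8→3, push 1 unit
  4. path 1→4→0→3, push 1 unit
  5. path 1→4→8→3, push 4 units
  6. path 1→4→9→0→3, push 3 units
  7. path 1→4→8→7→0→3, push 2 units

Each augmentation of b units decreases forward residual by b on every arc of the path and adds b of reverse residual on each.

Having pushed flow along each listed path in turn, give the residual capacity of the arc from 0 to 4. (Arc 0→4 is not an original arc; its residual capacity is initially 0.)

after path 1 (1→6→3, push 16): res(0,4)=0
after path 2 (1→4→0→3, push 18): res(0,4)=18
after path 3 (1→5→9→0→4→8→3, push 1): res(0,4)=17
after path 4 (1→4→0→3, push 1): res(0,4)=18
after path 5 (1→4→8→3, push 4): res(0,4)=18
after path 6 (1→4→9→0→3, push 3): res(0,4)=18
after path 7 (1→4→8→7→0→3, push 2): res(0,4)=18

Residual capacity of (0,4): 18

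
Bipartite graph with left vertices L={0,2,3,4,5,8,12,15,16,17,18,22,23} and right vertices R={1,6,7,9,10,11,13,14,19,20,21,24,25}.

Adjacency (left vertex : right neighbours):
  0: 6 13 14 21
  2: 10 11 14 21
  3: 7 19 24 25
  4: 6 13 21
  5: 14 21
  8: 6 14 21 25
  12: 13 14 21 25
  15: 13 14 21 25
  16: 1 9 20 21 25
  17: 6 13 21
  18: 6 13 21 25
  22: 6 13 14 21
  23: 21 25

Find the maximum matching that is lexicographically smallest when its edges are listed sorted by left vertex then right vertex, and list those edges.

|M| = 8 (so the lex-smallest maximum matching has 8 edges)
process left vertices in ascending order; for each, take the smallest-labelled available neighbour that still permits 8 edges overall, or leave it unmatched if none does
lex-smallest matching: {0-6, 2-10, 3-7, 4-13, 5-14, 8-21, 12-25, 16-1}

Lex-smallest maximum matching: {(0,6), (2,10), (3,7), (4,13), (5,14), (8,21), (12,25), (16,1)}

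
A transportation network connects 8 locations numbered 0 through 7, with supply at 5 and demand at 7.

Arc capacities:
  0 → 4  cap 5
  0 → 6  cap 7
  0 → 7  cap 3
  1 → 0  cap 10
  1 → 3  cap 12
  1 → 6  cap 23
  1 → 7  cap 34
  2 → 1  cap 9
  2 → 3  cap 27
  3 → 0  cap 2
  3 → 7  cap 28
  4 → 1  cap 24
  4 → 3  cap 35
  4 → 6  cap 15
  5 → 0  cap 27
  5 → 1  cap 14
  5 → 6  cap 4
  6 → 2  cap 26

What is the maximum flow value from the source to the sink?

Maximum flow value: 33

augment #1: 5→0→7 bottleneck 3, total now 3
augment #2: 5→1→7 bottleneck 14, total now 17
augment #3: 5→0→4→1→7 bottleneck 5, total now 22
augment #4: 5→6→2→1→7 bottleneck 4, total now 26
augment #5: 5→0→6→2→1→7 bottleneck 5, total now 31
augment #6: 5→0→6→2→3→7 bottleneck 2, total now 33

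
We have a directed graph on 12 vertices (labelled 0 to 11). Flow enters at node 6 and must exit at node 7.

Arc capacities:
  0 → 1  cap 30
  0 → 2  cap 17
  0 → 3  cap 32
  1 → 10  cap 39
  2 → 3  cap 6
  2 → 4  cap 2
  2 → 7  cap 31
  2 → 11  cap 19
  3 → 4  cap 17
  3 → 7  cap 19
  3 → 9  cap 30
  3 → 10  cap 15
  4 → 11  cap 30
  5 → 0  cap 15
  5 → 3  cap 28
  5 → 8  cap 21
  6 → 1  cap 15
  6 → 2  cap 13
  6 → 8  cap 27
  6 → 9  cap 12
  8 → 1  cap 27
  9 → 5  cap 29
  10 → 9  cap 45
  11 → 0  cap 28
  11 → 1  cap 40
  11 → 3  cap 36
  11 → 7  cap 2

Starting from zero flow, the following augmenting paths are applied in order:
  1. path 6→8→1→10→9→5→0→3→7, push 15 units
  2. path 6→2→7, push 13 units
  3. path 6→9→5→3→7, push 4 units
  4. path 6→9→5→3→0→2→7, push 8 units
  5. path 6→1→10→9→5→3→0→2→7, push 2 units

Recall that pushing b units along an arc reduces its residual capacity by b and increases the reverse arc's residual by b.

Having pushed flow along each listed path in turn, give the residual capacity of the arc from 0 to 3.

after path 1 (6→8→1→10→9→5→0→3→7, push 15): res(0,3)=17
after path 2 (6→2→7, push 13): res(0,3)=17
after path 3 (6→9→5→3→7, push 4): res(0,3)=17
after path 4 (6→9→5→3→0→2→7, push 8): res(0,3)=25
after path 5 (6→1→10→9→5→3→0→2→7, push 2): res(0,3)=27

Residual capacity of (0,3): 27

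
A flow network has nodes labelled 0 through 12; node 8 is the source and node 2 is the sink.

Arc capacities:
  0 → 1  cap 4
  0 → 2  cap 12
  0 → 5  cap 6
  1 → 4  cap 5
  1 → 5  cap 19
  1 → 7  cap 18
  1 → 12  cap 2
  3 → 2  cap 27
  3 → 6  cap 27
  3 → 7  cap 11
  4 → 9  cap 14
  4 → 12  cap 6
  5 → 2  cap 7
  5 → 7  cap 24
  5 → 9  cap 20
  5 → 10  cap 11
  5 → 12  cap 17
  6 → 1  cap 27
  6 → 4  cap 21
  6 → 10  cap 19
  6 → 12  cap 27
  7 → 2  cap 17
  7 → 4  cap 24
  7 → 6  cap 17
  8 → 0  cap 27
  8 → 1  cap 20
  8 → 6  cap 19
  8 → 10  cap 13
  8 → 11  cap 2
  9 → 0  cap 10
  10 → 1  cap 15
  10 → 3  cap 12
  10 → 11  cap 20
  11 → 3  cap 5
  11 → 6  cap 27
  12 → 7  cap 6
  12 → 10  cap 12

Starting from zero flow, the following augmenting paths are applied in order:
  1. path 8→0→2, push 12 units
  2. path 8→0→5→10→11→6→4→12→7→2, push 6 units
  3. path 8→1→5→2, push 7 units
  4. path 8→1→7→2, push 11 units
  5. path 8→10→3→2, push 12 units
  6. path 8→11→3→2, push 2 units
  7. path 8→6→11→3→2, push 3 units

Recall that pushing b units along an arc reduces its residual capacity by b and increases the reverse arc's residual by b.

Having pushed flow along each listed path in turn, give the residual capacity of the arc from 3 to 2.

Residual capacity of (3,2): 10

after path 1 (8→0→2, push 12): res(3,2)=27
after path 2 (8→0→5→10→11→6→4→12→7→2, push 6): res(3,2)=27
after path 3 (8→1→5→2, push 7): res(3,2)=27
after path 4 (8→1→7→2, push 11): res(3,2)=27
after path 5 (8→10→3→2, push 12): res(3,2)=15
after path 6 (8→11→3→2, push 2): res(3,2)=13
after path 7 (8→6→11→3→2, push 3): res(3,2)=10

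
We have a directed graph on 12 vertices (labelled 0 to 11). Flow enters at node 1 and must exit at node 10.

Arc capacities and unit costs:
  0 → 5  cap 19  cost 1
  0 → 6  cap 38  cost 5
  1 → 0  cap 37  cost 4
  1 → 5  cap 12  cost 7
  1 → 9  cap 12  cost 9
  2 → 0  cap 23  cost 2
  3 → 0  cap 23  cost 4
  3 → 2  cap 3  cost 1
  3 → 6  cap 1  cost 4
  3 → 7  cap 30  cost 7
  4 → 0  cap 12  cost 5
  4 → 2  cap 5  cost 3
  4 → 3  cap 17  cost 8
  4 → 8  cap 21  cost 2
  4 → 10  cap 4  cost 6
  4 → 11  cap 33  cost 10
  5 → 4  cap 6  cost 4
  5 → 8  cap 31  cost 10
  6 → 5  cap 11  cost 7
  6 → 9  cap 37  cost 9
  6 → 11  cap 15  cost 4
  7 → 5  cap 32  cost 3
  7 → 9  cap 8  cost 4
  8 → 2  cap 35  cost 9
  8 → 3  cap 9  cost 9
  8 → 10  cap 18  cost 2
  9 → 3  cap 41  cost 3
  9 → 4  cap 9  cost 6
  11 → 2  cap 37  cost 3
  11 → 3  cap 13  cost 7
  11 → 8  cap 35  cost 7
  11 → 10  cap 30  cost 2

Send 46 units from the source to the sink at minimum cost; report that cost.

shortest-cost path #1: 1→0→5→4→8→10 push 6 @ unit cost 13 (adds 78)
shortest-cost path #2: 1→0→6→11→10 push 15 @ unit cost 15 (adds 225)
shortest-cost path #3: 1→0→5→8→10 push 12 @ unit cost 17 (adds 204)
shortest-cost path #4: 1→0→5→8→4→10 push 1 @ unit cost 19 (adds 19)
shortest-cost path #5: 1→5→8→4→10 push 3 @ unit cost 21 (adds 63)
shortest-cost path #6: 1→5→8→4→11→10 push 2 @ unit cost 27 (adds 54)
shortest-cost path #7: 1→9→4→11→10 push 7 @ unit cost 27 (adds 189)
total cost = 832

Minimum cost for 46 units: 832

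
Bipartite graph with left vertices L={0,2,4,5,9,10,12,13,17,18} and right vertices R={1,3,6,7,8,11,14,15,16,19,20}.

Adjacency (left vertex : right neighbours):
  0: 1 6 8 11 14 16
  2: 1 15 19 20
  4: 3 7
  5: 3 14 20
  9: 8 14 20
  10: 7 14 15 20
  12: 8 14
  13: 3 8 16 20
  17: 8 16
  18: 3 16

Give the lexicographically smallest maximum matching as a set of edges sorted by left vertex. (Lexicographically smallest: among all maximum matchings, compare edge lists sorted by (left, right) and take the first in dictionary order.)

|M| = 9 (so the lex-smallest maximum matching has 9 edges)
process left vertices in ascending order; for each, take the smallest-labelled available neighbour that still permits 9 edges overall, or leave it unmatched if none does
lex-smallest matching: {0-1, 2-19, 4-7, 5-3, 9-8, 10-15, 12-14, 13-20, 17-16}

Lex-smallest maximum matching: {(0,1), (2,19), (4,7), (5,3), (9,8), (10,15), (12,14), (13,20), (17,16)}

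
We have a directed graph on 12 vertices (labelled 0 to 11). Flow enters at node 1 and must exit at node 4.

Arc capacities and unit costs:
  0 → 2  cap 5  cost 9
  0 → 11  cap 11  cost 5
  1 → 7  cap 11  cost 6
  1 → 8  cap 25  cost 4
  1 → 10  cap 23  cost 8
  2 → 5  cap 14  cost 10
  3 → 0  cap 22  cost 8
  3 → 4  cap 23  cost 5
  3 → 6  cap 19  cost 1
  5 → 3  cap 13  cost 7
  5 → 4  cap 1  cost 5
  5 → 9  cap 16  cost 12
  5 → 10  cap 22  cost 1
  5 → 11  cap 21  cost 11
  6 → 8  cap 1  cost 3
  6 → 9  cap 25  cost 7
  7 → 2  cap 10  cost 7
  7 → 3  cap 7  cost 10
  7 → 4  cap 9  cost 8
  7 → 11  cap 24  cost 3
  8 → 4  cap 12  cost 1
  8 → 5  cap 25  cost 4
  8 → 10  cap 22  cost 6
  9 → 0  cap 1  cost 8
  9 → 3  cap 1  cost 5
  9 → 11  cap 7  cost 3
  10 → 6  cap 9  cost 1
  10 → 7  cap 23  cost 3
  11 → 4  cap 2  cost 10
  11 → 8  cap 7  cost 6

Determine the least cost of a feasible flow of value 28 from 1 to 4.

Minimum cost for 28 units: 317

shortest-cost path #1: 1→8→4 push 12 @ unit cost 5 (adds 60)
shortest-cost path #2: 1→8→5→4 push 1 @ unit cost 13 (adds 13)
shortest-cost path #3: 1→7→4 push 9 @ unit cost 14 (adds 126)
shortest-cost path #4: 1→7→11→4 push 2 @ unit cost 19 (adds 38)
shortest-cost path #5: 1→8→5→3→4 push 4 @ unit cost 20 (adds 80)
total cost = 317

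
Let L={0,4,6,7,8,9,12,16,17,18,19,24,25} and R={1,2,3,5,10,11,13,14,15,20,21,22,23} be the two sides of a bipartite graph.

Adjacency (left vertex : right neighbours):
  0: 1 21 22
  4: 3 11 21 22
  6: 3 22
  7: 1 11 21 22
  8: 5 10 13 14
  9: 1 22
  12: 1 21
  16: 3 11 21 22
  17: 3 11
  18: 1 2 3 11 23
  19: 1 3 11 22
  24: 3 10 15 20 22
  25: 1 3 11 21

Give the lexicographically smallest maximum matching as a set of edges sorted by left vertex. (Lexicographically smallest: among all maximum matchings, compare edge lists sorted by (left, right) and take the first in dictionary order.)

Lex-smallest maximum matching: {(0,1), (4,3), (6,22), (7,11), (8,5), (12,21), (18,2), (24,10)}

|M| = 8 (so the lex-smallest maximum matching has 8 edges)
process left vertices in ascending order; for each, take the smallest-labelled available neighbour that still permits 8 edges overall, or leave it unmatched if none does
lex-smallest matching: {0-1, 4-3, 6-22, 7-11, 8-5, 12-21, 18-2, 24-10}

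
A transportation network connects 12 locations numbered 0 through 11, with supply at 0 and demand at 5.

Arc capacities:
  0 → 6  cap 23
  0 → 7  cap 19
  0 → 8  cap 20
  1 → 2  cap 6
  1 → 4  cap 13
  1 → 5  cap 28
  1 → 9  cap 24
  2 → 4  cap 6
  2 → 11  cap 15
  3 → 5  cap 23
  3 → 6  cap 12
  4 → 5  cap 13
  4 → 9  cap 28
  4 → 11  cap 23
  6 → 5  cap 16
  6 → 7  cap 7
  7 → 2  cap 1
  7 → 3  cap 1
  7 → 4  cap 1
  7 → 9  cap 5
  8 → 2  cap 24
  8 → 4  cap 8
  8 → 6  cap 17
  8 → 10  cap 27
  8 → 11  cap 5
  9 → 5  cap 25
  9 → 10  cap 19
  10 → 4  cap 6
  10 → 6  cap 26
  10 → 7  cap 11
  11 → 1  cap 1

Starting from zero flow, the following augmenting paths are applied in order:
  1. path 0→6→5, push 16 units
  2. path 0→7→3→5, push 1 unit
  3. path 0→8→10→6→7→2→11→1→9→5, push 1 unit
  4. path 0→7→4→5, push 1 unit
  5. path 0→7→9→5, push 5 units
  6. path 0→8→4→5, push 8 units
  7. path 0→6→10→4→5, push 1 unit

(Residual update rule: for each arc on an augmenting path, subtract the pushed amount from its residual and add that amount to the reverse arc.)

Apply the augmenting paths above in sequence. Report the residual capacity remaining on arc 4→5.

Residual capacity of (4,5): 3

after path 1 (0→6→5, push 16): res(4,5)=13
after path 2 (0→7→3→5, push 1): res(4,5)=13
after path 3 (0→8→10→6→7→2→11→1→9→5, push 1): res(4,5)=13
after path 4 (0→7→4→5, push 1): res(4,5)=12
after path 5 (0→7→9→5, push 5): res(4,5)=12
after path 6 (0→8→4→5, push 8): res(4,5)=4
after path 7 (0→6→10→4→5, push 1): res(4,5)=3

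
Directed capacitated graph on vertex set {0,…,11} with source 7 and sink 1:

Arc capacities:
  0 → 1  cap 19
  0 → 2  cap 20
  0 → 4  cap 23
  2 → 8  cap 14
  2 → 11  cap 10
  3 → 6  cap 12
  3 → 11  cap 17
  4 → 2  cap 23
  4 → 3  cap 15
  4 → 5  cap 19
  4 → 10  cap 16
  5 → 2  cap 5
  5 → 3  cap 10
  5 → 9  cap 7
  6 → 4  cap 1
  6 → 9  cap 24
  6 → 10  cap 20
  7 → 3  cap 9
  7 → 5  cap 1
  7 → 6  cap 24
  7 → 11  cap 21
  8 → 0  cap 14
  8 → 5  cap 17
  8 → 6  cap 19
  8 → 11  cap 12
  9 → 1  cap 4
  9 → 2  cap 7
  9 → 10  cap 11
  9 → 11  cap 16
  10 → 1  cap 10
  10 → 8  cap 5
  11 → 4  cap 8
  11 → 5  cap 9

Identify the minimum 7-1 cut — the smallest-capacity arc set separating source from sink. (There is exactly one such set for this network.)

augment #1: 7→5→9→1 push 1
augment #2: 7→6→9→1 push 3
augment #3: 7→6→10→1 push 10
augment #4: 7→6→10→8→0→1 push 5
augment #5: 7→6→4→2→8→0→1 push 1
augment #6: 7→6→9→2→8→0→1 push 5
augment #7: 7→11→4→2→8→0→1 push 3
max flow = 28; residual-reachable set from 7 gives S-side
cut edges (S→T): {(8,0), (9,1), (10,1)} total cap 28

Min-cut arcs: {(8,0), (9,1), (10,1)} (total capacity 28)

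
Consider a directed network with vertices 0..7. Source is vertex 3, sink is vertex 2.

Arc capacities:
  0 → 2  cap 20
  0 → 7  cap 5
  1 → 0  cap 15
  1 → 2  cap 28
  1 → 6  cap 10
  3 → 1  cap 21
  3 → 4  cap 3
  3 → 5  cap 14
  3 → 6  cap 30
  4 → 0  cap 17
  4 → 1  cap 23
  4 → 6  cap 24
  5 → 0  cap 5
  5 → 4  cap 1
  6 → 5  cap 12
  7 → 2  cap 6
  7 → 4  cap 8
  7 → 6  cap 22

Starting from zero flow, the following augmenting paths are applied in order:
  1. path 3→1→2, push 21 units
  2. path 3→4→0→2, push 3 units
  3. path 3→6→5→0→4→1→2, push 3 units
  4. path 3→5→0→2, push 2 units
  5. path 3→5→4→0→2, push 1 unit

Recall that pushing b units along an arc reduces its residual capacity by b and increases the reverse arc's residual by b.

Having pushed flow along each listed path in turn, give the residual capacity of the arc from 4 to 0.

Residual capacity of (4,0): 16

after path 1 (3→1→2, push 21): res(4,0)=17
after path 2 (3→4→0→2, push 3): res(4,0)=14
after path 3 (3→6→5→0→4→1→2, push 3): res(4,0)=17
after path 4 (3→5→0→2, push 2): res(4,0)=17
after path 5 (3→5→4→0→2, push 1): res(4,0)=16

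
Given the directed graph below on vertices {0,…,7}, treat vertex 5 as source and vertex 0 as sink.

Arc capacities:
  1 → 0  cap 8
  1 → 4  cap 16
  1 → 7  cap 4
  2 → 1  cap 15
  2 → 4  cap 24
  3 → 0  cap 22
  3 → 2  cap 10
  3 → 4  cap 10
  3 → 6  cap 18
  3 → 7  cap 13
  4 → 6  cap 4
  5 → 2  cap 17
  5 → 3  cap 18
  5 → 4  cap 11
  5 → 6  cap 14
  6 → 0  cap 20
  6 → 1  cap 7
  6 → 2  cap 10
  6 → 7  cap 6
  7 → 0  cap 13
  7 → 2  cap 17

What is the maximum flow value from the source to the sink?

Maximum flow value: 48

augment #1: 5→3→0 bottleneck 18, total now 18
augment #2: 5→6→0 bottleneck 14, total now 32
augment #3: 5→2→1→0 bottleneck 8, total now 40
augment #4: 5→4→6→0 bottleneck 4, total now 44
augment #5: 5→2→1→7→0 bottleneck 4, total now 48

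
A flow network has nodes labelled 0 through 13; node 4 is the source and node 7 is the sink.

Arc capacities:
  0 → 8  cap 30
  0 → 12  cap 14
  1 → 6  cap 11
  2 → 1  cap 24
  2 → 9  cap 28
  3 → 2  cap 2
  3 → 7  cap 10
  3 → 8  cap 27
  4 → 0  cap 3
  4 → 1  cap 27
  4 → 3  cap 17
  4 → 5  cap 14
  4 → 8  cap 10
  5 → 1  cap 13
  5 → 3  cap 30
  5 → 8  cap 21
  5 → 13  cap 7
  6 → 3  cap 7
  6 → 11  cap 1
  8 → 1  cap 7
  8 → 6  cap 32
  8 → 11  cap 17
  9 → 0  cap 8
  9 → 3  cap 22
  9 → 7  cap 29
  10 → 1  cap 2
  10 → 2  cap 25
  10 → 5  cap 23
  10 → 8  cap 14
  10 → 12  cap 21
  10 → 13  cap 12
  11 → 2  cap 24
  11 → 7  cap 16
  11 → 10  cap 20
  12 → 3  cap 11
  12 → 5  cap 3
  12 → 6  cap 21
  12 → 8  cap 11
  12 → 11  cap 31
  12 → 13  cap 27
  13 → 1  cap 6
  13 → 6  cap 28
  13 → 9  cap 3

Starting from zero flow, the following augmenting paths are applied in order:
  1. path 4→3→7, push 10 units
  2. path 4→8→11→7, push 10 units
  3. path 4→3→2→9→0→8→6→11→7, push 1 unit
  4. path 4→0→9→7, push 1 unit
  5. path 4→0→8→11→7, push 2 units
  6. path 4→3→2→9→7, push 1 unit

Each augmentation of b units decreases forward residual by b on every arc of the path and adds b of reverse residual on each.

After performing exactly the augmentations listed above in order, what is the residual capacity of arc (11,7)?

Residual capacity of (11,7): 3

after path 1 (4→3→7, push 10): res(11,7)=16
after path 2 (4→8→11→7, push 10): res(11,7)=6
after path 3 (4→3→2→9→0→8→6→11→7, push 1): res(11,7)=5
after path 4 (4→0→9→7, push 1): res(11,7)=5
after path 5 (4→0→8→11→7, push 2): res(11,7)=3
after path 6 (4→3→2→9→7, push 1): res(11,7)=3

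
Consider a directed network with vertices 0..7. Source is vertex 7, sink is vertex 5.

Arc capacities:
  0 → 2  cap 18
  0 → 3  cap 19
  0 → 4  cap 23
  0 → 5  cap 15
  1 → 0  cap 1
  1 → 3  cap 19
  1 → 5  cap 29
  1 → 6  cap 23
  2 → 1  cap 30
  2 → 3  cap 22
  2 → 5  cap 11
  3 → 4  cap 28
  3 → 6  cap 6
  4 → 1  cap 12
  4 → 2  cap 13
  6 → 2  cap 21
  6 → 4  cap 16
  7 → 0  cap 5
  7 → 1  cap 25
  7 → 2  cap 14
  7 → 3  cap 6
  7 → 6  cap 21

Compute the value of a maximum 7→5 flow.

augment #1: 7→0→5 bottleneck 5, total now 5
augment #2: 7→1→5 bottleneck 25, total now 30
augment #3: 7→2→5 bottleneck 11, total now 41
augment #4: 7→2→1→5 bottleneck 3, total now 44
augment #5: 7→3→4→1→5 bottleneck 1, total now 45
augment #6: 7→3→4→1→0→5 bottleneck 1, total now 46

Maximum flow value: 46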